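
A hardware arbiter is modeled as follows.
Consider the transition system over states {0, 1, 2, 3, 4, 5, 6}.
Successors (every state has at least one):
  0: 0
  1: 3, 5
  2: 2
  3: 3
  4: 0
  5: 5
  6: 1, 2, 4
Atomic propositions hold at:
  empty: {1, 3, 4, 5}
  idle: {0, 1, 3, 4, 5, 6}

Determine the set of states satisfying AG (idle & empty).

Sat(idle & empty) = {1, 3, 4, 5}
AG (idle & empty): greatest fixpoint, start Z0 = {1, 3, 4, 5}, keep only states in Sat with every successor in Z. Z1 = {1, 3, 5}; fixed.
Sat(AG (idle & empty)) = {1, 3, 5}

{1, 3, 5}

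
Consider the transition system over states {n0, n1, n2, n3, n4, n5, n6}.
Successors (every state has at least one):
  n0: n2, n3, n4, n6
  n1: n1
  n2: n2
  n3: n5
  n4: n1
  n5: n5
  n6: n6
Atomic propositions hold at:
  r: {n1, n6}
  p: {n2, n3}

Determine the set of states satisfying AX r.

{n1, n4, n6}

Sat(AX r) = {s : every successor in {n1, n6}} = {n1, n4, n6}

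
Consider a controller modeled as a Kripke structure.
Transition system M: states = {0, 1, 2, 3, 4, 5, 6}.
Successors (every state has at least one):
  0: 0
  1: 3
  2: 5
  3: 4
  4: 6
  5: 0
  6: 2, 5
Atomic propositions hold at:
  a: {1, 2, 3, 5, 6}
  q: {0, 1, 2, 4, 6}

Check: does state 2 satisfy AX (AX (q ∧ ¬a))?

Yes

Sat(¬a) = {0, 4}
Sat(q ∧ ¬a) = {0, 4}
Sat(AX (q ∧ ¬a)) = {s : every successor in {0, 4}} = {0, 3, 5}
Sat(AX (AX (q ∧ ¬a))) = {s : every successor in {0, 3, 5}} = {0, 1, 2, 5}
2 ∈ Sat(AX (AX (q ∧ ¬a))) = {0, 1, 2, 5}, so the formula holds at 2.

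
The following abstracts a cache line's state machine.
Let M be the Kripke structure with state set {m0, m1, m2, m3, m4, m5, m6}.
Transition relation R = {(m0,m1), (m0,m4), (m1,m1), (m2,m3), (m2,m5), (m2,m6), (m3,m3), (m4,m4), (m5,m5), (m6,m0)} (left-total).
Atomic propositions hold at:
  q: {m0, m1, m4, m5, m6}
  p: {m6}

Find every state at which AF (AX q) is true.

{m0, m1, m4, m5, m6}

Sat(AX q) = {s : every successor in {m0, m1, m4, m5, m6}} = {m0, m1, m4, m5, m6}
AF (AX q): least fixpoint, start Z0 = {m0, m1, m4, m5, m6}, add states with every successor in Z. Already a fixed point.
Sat(AF (AX q)) = {m0, m1, m4, m5, m6}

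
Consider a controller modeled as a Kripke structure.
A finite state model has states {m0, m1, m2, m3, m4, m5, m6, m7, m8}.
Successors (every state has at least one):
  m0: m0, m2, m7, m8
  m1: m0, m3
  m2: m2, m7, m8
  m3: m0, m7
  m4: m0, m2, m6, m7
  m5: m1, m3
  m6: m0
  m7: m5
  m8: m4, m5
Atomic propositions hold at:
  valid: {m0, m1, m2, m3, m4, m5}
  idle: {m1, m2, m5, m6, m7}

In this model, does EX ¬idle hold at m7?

Sat(¬idle) = {m0, m3, m4, m8}
Sat(EX ¬idle) = {s : some successor in {m0, m3, m4, m8}} = {m0, m1, m2, m3, m4, m5, m6, m8}
m7 ∉ Sat(EX ¬idle) = {m0, m1, m2, m3, m4, m5, m6, m8}, so the formula does not hold at m7.

No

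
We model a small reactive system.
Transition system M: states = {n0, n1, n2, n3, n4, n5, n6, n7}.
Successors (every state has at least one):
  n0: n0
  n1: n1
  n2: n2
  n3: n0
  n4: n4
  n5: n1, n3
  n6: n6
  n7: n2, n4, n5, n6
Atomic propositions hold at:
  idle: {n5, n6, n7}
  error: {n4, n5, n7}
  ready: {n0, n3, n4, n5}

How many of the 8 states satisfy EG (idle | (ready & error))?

3

Sat(ready & error) = {n4, n5}
Sat(idle | (ready & error)) = {n4, n5, n6, n7}
EG (idle | (ready & error)): greatest fixpoint, start Z0 = {n4, n5, n6, n7}, keep only states in Sat with some successor in Z. Z1 = {n4, n6, n7}; fixed.
Sat(EG (idle | (ready & error))) = {n4, n6, n7}
|Sat(EG (idle | (ready & error)))| = |{n4, n6, n7}| = 3.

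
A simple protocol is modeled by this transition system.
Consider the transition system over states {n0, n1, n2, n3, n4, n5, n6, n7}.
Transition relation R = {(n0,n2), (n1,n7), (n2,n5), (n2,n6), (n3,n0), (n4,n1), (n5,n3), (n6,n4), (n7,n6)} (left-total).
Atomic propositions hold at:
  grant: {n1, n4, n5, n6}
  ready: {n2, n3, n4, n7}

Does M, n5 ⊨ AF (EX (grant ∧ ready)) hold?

Sat(grant ∧ ready) = {n4}
Sat(EX (grant ∧ ready)) = {s : some successor in {n4}} = {n6}
AF (EX (grant ∧ ready)): least fixpoint, start Z0 = {n6}, add states with every successor in Z. Z1 = {n6, n7}; Z2 = {n1, n6, n7}; Z3 = {n1, n4, n6, n7}; fixed.
Sat(AF (EX (grant ∧ ready))) = {n1, n4, n6, n7}
n5 ∉ Sat(AF (EX (grant ∧ ready))) = {n1, n4, n6, n7}, so the formula does not hold at n5.

No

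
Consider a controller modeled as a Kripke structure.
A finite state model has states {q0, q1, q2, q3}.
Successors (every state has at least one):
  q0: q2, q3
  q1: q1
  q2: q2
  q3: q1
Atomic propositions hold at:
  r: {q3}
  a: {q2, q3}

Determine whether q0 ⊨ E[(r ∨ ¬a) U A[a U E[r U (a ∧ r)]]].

Sat(¬a) = {q0, q1}
Sat(r ∨ ¬a) = {q0, q1, q3}
Sat(a ∧ r) = {q3}
E[r U (a ∧ r)]: least fixpoint, start Z0 = Sat((a ∧ r)) = {q3}, add states in Sat(r) with some successor in Z. Already a fixed point.
Sat(E[r U (a ∧ r)]) = {q3}
A[a U E[r U (a ∧ r)]]: least fixpoint, start Z0 = Sat(E[r U (a ∧ r)]) = {q3}, add states in Sat(a) with every successor in Z. Already a fixed point.
Sat(A[a U E[r U (a ∧ r)]]) = {q3}
E[(r ∨ ¬a) U A[a U E[r U (a ∧ r)]]]: least fixpoint, start Z0 = Sat(A[a U E[r U (a ∧ r)]]) = {q3}, add states in Sat(r ∨ ¬a) with some successor in Z. Z1 = {q0, q3}; fixed.
Sat(E[(r ∨ ¬a) U A[a U E[r U (a ∧ r)]]]) = {q0, q3}
q0 ∈ Sat(E[(r ∨ ¬a) U A[a U E[r U (a ∧ r)]]]) = {q0, q3}, so the formula holds at q0.

Yes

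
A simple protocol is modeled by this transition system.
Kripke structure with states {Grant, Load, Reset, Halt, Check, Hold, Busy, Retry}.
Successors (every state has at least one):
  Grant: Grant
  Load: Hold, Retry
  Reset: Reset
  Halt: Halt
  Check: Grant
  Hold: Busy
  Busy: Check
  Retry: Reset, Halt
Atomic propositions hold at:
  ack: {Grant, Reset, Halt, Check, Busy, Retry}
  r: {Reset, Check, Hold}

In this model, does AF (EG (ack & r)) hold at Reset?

Sat(ack & r) = {Reset, Check}
EG (ack & r): greatest fixpoint, start Z0 = {Reset, Check}, keep only states in Sat with some successor in Z. Z1 = {Reset}; fixed.
Sat(EG (ack & r)) = {Reset}
AF (EG (ack & r)): least fixpoint, start Z0 = {Reset}, add states with every successor in Z. Already a fixed point.
Sat(AF (EG (ack & r))) = {Reset}
Reset ∈ Sat(AF (EG (ack & r))) = {Reset}, so the formula holds at Reset.

Yes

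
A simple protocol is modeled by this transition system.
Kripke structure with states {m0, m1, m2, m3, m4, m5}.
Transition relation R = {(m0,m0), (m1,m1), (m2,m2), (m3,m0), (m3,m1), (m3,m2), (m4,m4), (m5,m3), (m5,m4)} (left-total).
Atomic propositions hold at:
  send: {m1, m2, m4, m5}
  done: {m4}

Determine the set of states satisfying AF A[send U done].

{m4}

A[send U done]: least fixpoint, start Z0 = Sat(done) = {m4}, add states in Sat(send) with every successor in Z. Already a fixed point.
Sat(A[send U done]) = {m4}
AF A[send U done]: least fixpoint, start Z0 = {m4}, add states with every successor in Z. Already a fixed point.
Sat(AF A[send U done]) = {m4}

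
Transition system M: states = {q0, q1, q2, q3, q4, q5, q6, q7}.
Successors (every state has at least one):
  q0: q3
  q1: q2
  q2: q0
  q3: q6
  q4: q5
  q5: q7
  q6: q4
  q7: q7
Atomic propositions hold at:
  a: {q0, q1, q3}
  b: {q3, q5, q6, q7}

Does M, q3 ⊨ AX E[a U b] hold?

E[a U b]: least fixpoint, start Z0 = Sat(b) = {q3, q5, q6, q7}, add states in Sat(a) with some successor in Z. Z1 = {q0, q3, q5, q6, q7}; fixed.
Sat(E[a U b]) = {q0, q3, q5, q6, q7}
Sat(AX E[a U b]) = {s : every successor in {q0, q3, q5, q6, q7}} = {q0, q2, q3, q4, q5, q7}
q3 ∈ Sat(AX E[a U b]) = {q0, q2, q3, q4, q5, q7}, so the formula holds at q3.

Yes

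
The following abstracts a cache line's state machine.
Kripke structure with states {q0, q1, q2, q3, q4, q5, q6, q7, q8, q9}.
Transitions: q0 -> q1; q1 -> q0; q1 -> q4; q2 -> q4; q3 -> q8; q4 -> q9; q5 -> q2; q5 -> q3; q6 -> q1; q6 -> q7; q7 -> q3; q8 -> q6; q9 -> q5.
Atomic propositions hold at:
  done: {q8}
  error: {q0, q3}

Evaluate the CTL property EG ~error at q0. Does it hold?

Sat(~error) = {q1, q2, q4, q5, q6, q7, q8, q9}
EG ~error: greatest fixpoint, start Z0 = {q1, q2, q4, q5, q6, q7, q8, q9}, keep only states in Sat with some successor in Z. Z1 = {q1, q2, q4, q5, q6, q8, q9}; fixed.
Sat(EG ~error) = {q1, q2, q4, q5, q6, q8, q9}
q0 ∉ Sat(EG ~error) = {q1, q2, q4, q5, q6, q8, q9}, so the formula does not hold at q0.

No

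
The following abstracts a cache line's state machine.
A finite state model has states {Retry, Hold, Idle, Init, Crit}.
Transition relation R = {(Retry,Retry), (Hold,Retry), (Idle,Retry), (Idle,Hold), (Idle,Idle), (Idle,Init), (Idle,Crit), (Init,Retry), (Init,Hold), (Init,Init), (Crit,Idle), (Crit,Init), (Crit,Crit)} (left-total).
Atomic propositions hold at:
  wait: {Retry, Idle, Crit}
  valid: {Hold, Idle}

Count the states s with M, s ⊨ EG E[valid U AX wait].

3

Sat(AX wait) = {s : every successor in {Retry, Idle, Crit}} = {Retry, Hold}
E[valid U AX wait]: least fixpoint, start Z0 = Sat(AX wait) = {Retry, Hold}, add states in Sat(valid) with some successor in Z. Z1 = {Retry, Hold, Idle}; fixed.
Sat(E[valid U AX wait]) = {Retry, Hold, Idle}
EG E[valid U AX wait]: greatest fixpoint, start Z0 = {Retry, Hold, Idle}, keep only states in Sat with some successor in Z. Already a fixed point.
Sat(EG E[valid U AX wait]) = {Retry, Hold, Idle}
|Sat(EG E[valid U AX wait])| = |{Retry, Hold, Idle}| = 3.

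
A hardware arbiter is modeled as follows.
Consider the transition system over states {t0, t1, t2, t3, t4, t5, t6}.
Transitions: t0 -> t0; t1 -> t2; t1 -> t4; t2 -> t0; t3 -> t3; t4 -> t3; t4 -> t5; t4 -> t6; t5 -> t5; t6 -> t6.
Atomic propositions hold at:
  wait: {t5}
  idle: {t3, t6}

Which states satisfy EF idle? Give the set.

{t1, t3, t4, t6}

EF idle: least fixpoint, start Z0 = {t3, t6}, add states with some successor in Z. Z1 = {t3, t4, t6}; Z2 = {t1, t3, t4, t6}; fixed.
Sat(EF idle) = {t1, t3, t4, t6}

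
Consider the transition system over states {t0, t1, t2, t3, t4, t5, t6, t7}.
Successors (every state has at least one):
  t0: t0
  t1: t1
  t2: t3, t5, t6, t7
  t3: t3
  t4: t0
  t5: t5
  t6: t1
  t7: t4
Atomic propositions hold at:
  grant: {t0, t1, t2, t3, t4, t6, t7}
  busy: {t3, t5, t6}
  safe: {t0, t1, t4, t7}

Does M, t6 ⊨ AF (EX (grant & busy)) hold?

Sat(grant & busy) = {t3, t6}
Sat(EX (grant & busy)) = {s : some successor in {t3, t6}} = {t2, t3}
AF (EX (grant & busy)): least fixpoint, start Z0 = {t2, t3}, add states with every successor in Z. Already a fixed point.
Sat(AF (EX (grant & busy))) = {t2, t3}
t6 ∉ Sat(AF (EX (grant & busy))) = {t2, t3}, so the formula does not hold at t6.

No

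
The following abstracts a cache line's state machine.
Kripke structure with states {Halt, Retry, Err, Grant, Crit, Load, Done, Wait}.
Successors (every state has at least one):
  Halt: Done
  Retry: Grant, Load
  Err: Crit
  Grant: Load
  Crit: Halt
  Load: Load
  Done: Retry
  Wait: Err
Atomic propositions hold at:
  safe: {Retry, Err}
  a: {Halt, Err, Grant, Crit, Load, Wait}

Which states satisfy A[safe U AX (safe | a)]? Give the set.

{Retry, Err, Grant, Crit, Load, Done, Wait}

Sat(safe | a) = {Halt, Retry, Err, Grant, Crit, Load, Wait}
Sat(AX (safe | a)) = {s : every successor in {Halt, Retry, Err, Grant, Crit, Load, Wait}} = {Retry, Err, Grant, Crit, Load, Done, Wait}
A[safe U AX (safe | a)]: least fixpoint, start Z0 = Sat(AX (safe | a)) = {Retry, Err, Grant, Crit, Load, Done, Wait}, add states in Sat(safe) with every successor in Z. Already a fixed point.
Sat(A[safe U AX (safe | a)]) = {Retry, Err, Grant, Crit, Load, Done, Wait}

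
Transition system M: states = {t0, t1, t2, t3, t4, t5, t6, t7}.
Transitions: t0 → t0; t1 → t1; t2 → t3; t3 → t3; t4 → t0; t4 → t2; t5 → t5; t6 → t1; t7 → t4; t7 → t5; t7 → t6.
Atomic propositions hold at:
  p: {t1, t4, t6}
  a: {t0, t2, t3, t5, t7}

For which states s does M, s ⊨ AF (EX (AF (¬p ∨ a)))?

Sat(¬p) = {t0, t2, t3, t5, t7}
Sat(¬p ∨ a) = {t0, t2, t3, t5, t7}
AF (¬p ∨ a): least fixpoint, start Z0 = {t0, t2, t3, t5, t7}, add states with every successor in Z. Z1 = {t0, t2, t3, t4, t5, t7}; fixed.
Sat(AF (¬p ∨ a)) = {t0, t2, t3, t4, t5, t7}
Sat(EX (AF (¬p ∨ a))) = {s : some successor in {t0, t2, t3, t4, t5, t7}} = {t0, t2, t3, t4, t5, t7}
AF (EX (AF (¬p ∨ a))): least fixpoint, start Z0 = {t0, t2, t3, t4, t5, t7}, add states with every successor in Z. Already a fixed point.
Sat(AF (EX (AF (¬p ∨ a)))) = {t0, t2, t3, t4, t5, t7}

{t0, t2, t3, t4, t5, t7}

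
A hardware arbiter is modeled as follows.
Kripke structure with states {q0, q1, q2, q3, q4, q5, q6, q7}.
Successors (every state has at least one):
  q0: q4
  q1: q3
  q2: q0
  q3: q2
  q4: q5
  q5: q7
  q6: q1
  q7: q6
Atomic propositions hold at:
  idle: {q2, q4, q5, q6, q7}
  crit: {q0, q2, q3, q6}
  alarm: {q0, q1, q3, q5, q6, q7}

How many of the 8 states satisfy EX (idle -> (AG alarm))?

3

AG alarm: greatest fixpoint, start Z0 = {q0, q1, q3, q5, q6, q7}, keep only states in Sat with every successor in Z. Z1 = {q1, q5, q6, q7}; Z2 = {q5, q6, q7}; Z3 = {q5, q7}; Z4 = {q5}; Z5 = ∅; fixed.
Sat(AG alarm) = ∅
Sat(idle -> (AG alarm)) = {q0, q1, q3}
Sat(EX (idle -> (AG alarm))) = {s : some successor in {q0, q1, q3}} = {q1, q2, q6}
|Sat(EX (idle -> (AG alarm)))| = |{q1, q2, q6}| = 3.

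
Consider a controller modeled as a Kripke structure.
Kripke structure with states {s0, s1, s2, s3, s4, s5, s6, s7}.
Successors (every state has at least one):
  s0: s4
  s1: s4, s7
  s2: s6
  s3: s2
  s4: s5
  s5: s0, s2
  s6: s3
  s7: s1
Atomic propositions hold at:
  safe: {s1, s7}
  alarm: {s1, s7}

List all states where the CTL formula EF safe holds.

{s1, s7}

EF safe: least fixpoint, start Z0 = {s1, s7}, add states with some successor in Z. Already a fixed point.
Sat(EF safe) = {s1, s7}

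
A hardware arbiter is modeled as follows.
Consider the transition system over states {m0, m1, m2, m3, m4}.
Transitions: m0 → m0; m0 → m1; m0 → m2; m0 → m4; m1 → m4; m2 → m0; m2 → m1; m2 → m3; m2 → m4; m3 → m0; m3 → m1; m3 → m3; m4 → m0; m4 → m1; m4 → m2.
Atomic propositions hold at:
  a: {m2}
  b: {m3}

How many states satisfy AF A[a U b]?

A[a U b]: least fixpoint, start Z0 = Sat(b) = {m3}, add states in Sat(a) with every successor in Z. Already a fixed point.
Sat(A[a U b]) = {m3}
AF A[a U b]: least fixpoint, start Z0 = {m3}, add states with every successor in Z. Already a fixed point.
Sat(AF A[a U b]) = {m3}
|Sat(AF A[a U b])| = |{m3}| = 1.

1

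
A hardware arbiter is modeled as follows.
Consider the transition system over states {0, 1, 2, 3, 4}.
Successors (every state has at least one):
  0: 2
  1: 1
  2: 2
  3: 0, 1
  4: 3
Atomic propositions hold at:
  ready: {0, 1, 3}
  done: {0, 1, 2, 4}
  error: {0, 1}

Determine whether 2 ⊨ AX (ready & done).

No

Sat(ready & done) = {0, 1}
Sat(AX (ready & done)) = {s : every successor in {0, 1}} = {1, 3}
2 ∉ Sat(AX (ready & done)) = {1, 3}, so the formula does not hold at 2.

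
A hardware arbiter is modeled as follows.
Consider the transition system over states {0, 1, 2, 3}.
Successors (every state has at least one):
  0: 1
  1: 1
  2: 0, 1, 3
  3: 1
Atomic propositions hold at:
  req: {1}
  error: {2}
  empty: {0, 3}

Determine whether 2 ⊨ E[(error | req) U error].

Yes

Sat(error | req) = {1, 2}
E[(error | req) U error]: least fixpoint, start Z0 = Sat(error) = {2}, add states in Sat(error | req) with some successor in Z. Already a fixed point.
Sat(E[(error | req) U error]) = {2}
2 ∈ Sat(E[(error | req) U error]) = {2}, so the formula holds at 2.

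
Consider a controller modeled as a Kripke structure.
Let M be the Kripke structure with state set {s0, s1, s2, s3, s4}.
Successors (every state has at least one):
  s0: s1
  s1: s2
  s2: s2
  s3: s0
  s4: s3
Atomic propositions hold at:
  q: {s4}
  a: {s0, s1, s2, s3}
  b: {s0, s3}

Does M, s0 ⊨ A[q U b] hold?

Yes

A[q U b]: least fixpoint, start Z0 = Sat(b) = {s0, s3}, add states in Sat(q) with every successor in Z. Z1 = {s0, s3, s4}; fixed.
Sat(A[q U b]) = {s0, s3, s4}
s0 ∈ Sat(A[q U b]) = {s0, s3, s4}, so the formula holds at s0.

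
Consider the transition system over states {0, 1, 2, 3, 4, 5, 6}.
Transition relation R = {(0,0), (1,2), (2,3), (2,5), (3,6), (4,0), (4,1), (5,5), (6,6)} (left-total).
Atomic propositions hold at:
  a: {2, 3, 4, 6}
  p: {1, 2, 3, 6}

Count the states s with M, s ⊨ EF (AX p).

5

Sat(AX p) = {s : every successor in {1, 2, 3, 6}} = {1, 3, 6}
EF (AX p): least fixpoint, start Z0 = {1, 3, 6}, add states with some successor in Z. Z1 = {1, 2, 3, 4, 6}; fixed.
Sat(EF (AX p)) = {1, 2, 3, 4, 6}
|Sat(EF (AX p))| = |{1, 2, 3, 4, 6}| = 5.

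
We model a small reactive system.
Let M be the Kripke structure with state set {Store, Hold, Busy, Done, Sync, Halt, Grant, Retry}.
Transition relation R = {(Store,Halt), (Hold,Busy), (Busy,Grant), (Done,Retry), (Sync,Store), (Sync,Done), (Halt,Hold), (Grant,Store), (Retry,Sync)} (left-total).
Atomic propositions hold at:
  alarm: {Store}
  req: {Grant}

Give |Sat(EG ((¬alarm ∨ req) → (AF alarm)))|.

Sat(¬alarm) = {Hold, Busy, Done, Sync, Halt, Grant, Retry}
Sat(¬alarm ∨ req) = {Hold, Busy, Done, Sync, Halt, Grant, Retry}
AF alarm: least fixpoint, start Z0 = {Store}, add states with every successor in Z. Z1 = {Store, Grant}; Z2 = {Store, Busy, Grant}; Z3 = {Store, Hold, Busy, Grant}; Z4 = {Store, Hold, Busy, Halt, Grant}; fixed.
Sat(AF alarm) = {Store, Hold, Busy, Halt, Grant}
Sat((¬alarm ∨ req) → (AF alarm)) = {Store, Hold, Busy, Halt, Grant}
EG ((¬alarm ∨ req) → (AF alarm)): greatest fixpoint, start Z0 = {Store, Hold, Busy, Halt, Grant}, keep only states in Sat with some successor in Z. Already a fixed point.
Sat(EG ((¬alarm ∨ req) → (AF alarm))) = {Store, Hold, Busy, Halt, Grant}
|Sat(EG ((¬alarm ∨ req) → (AF alarm)))| = |{Store, Hold, Busy, Halt, Grant}| = 5.

5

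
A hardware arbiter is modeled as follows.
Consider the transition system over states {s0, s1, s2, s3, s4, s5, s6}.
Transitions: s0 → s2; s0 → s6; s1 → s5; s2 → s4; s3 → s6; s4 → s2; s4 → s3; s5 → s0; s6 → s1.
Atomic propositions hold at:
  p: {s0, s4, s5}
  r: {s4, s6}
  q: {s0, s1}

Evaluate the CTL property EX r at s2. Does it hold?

Sat(EX r) = {s : some successor in {s4, s6}} = {s0, s2, s3}
s2 ∈ Sat(EX r) = {s0, s2, s3}, so the formula holds at s2.

Yes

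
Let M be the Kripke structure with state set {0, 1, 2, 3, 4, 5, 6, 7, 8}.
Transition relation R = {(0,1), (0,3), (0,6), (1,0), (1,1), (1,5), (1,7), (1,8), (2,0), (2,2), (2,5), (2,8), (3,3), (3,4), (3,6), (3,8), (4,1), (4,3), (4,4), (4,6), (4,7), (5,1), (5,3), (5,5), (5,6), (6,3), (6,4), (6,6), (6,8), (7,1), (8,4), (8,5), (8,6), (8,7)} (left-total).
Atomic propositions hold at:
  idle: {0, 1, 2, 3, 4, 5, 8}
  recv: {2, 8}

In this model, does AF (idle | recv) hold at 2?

Sat(idle | recv) = {0, 1, 2, 3, 4, 5, 8}
AF (idle | recv): least fixpoint, start Z0 = {0, 1, 2, 3, 4, 5, 8}, add states with every successor in Z. Z1 = {0, 1, 2, 3, 4, 5, 7, 8}; fixed.
Sat(AF (idle | recv)) = {0, 1, 2, 3, 4, 5, 7, 8}
2 ∈ Sat(AF (idle | recv)) = {0, 1, 2, 3, 4, 5, 7, 8}, so the formula holds at 2.

Yes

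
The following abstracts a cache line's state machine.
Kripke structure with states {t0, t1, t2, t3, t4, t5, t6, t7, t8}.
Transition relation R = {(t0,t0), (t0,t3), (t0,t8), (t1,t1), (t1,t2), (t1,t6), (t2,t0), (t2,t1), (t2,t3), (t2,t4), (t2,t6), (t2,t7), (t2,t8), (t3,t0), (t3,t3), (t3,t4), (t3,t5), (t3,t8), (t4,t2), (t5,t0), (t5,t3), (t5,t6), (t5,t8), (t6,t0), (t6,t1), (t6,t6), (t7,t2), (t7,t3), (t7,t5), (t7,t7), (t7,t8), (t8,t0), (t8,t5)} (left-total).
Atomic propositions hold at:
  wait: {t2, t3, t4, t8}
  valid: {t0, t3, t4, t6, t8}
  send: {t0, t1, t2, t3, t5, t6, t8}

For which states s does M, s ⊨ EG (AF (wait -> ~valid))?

{t0, t1, t2, t4, t5, t6, t7, t8}

Sat(~valid) = {t1, t2, t5, t7}
Sat(wait -> ~valid) = {t0, t1, t2, t5, t6, t7}
AF (wait -> ~valid): least fixpoint, start Z0 = {t0, t1, t2, t5, t6, t7}, add states with every successor in Z. Z1 = {t0, t1, t2, t4, t5, t6, t7, t8}; fixed.
Sat(AF (wait -> ~valid)) = {t0, t1, t2, t4, t5, t6, t7, t8}
EG (AF (wait -> ~valid)): greatest fixpoint, start Z0 = {t0, t1, t2, t4, t5, t6, t7, t8}, keep only states in Sat with some successor in Z. Already a fixed point.
Sat(EG (AF (wait -> ~valid))) = {t0, t1, t2, t4, t5, t6, t7, t8}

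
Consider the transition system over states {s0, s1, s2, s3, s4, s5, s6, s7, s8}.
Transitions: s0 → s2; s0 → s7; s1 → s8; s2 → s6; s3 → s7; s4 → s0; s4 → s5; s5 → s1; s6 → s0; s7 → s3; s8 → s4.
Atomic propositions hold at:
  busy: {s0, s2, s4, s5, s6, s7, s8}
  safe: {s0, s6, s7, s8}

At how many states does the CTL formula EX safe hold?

Sat(EX safe) = {s : some successor in {s0, s6, s7, s8}} = {s0, s1, s2, s3, s4, s6}
|Sat(EX safe)| = |{s0, s1, s2, s3, s4, s6}| = 6.

6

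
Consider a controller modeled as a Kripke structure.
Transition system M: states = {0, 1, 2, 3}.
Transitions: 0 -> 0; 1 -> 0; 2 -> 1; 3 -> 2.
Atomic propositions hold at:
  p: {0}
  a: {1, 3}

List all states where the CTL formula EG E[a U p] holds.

E[a U p]: least fixpoint, start Z0 = Sat(p) = {0}, add states in Sat(a) with some successor in Z. Z1 = {0, 1}; fixed.
Sat(E[a U p]) = {0, 1}
EG E[a U p]: greatest fixpoint, start Z0 = {0, 1}, keep only states in Sat with some successor in Z. Already a fixed point.
Sat(EG E[a U p]) = {0, 1}

{0, 1}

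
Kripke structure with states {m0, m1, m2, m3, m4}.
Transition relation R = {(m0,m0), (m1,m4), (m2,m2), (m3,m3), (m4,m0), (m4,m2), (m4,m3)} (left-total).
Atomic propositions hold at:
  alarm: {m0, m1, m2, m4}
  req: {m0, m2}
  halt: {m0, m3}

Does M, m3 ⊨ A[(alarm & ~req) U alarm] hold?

No

Sat(~req) = {m1, m3, m4}
Sat(alarm & ~req) = {m1, m4}
A[(alarm & ~req) U alarm]: least fixpoint, start Z0 = Sat(alarm) = {m0, m1, m2, m4}, add states in Sat(alarm & ~req) with every successor in Z. Already a fixed point.
Sat(A[(alarm & ~req) U alarm]) = {m0, m1, m2, m4}
m3 ∉ Sat(A[(alarm & ~req) U alarm]) = {m0, m1, m2, m4}, so the formula does not hold at m3.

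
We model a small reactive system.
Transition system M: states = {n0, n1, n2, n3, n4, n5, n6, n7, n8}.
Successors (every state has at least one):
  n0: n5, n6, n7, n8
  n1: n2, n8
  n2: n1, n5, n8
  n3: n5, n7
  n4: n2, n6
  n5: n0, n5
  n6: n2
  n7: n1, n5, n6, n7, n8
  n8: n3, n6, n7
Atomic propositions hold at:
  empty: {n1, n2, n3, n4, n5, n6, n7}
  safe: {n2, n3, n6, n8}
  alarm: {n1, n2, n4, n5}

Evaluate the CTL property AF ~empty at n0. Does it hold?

Yes

Sat(~empty) = {n0, n8}
AF ~empty: least fixpoint, start Z0 = {n0, n8}, add states with every successor in Z. Already a fixed point.
Sat(AF ~empty) = {n0, n8}
n0 ∈ Sat(AF ~empty) = {n0, n8}, so the formula holds at n0.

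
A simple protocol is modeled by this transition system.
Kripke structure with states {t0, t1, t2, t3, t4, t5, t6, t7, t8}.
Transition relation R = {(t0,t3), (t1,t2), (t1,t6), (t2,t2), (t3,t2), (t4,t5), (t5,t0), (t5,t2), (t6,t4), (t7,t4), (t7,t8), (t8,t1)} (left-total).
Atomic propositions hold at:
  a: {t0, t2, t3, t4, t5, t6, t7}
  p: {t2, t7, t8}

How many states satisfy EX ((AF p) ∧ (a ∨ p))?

8

AF p: least fixpoint, start Z0 = {t2, t7, t8}, add states with every successor in Z. Z1 = {t2, t3, t7, t8}; Z2 = {t0, t2, t3, t7, t8}; Z3 = {t0, t2, t3, t5, t7, t8}; Z4 = {t0, t2, t3, t4, t5, t7, t8}; Z5 = {t0, t2, t3, t4, t5, t6, t7, t8}; Z6 = {t0, t1, t2, t3, t4, t5, t6, t7, t8}; fixed.
Sat(AF p) = {t0, t1, t2, t3, t4, t5, t6, t7, t8}
Sat(a ∨ p) = {t0, t2, t3, t4, t5, t6, t7, t8}
Sat((AF p) ∧ (a ∨ p)) = {t0, t2, t3, t4, t5, t6, t7, t8}
Sat(EX ((AF p) ∧ (a ∨ p))) = {s : some successor in {t0, t2, t3, t4, t5, t6, t7, t8}} = {t0, t1, t2, t3, t4, t5, t6, t7}
|Sat(EX ((AF p) ∧ (a ∨ p)))| = |{t0, t1, t2, t3, t4, t5, t6, t7}| = 8.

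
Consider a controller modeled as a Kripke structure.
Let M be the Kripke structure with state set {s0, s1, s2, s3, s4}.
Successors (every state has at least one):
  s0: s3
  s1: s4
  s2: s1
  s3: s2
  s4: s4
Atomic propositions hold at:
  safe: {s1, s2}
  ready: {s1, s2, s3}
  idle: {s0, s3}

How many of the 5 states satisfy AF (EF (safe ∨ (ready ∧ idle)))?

Sat(ready ∧ idle) = {s3}
Sat(safe ∨ (ready ∧ idle)) = {s1, s2, s3}
EF (safe ∨ (ready ∧ idle)): least fixpoint, start Z0 = {s1, s2, s3}, add states with some successor in Z. Z1 = {s0, s1, s2, s3}; fixed.
Sat(EF (safe ∨ (ready ∧ idle))) = {s0, s1, s2, s3}
AF (EF (safe ∨ (ready ∧ idle))): least fixpoint, start Z0 = {s0, s1, s2, s3}, add states with every successor in Z. Already a fixed point.
Sat(AF (EF (safe ∨ (ready ∧ idle)))) = {s0, s1, s2, s3}
|Sat(AF (EF (safe ∨ (ready ∧ idle))))| = |{s0, s1, s2, s3}| = 4.

4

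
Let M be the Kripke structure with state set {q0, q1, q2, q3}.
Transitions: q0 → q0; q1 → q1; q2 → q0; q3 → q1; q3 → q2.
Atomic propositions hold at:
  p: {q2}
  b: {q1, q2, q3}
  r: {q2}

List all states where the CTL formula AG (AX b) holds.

{q1}

Sat(AX b) = {s : every successor in {q1, q2, q3}} = {q1, q3}
AG (AX b): greatest fixpoint, start Z0 = {q1, q3}, keep only states in Sat with every successor in Z. Z1 = {q1}; fixed.
Sat(AG (AX b)) = {q1}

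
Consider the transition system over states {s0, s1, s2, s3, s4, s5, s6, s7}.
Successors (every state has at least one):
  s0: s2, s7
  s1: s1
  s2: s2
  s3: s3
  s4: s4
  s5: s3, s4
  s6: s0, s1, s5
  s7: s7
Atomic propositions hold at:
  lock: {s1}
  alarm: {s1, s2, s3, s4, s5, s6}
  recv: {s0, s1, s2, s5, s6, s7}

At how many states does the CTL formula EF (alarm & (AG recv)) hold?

AG recv: greatest fixpoint, start Z0 = {s0, s1, s2, s5, s6, s7}, keep only states in Sat with every successor in Z. Z1 = {s0, s1, s2, s6, s7}; Z2 = {s0, s1, s2, s7}; fixed.
Sat(AG recv) = {s0, s1, s2, s7}
Sat(alarm & (AG recv)) = {s1, s2}
EF (alarm & (AG recv)): least fixpoint, start Z0 = {s1, s2}, add states with some successor in Z. Z1 = {s0, s1, s2, s6}; fixed.
Sat(EF (alarm & (AG recv))) = {s0, s1, s2, s6}
|Sat(EF (alarm & (AG recv)))| = |{s0, s1, s2, s6}| = 4.

4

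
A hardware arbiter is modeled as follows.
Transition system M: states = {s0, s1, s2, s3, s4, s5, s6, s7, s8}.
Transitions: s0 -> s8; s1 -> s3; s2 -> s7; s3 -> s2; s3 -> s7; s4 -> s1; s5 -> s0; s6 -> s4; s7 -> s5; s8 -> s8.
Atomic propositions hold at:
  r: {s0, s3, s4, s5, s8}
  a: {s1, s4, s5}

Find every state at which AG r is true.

{s0, s5, s8}

AG r: greatest fixpoint, start Z0 = {s0, s3, s4, s5, s8}, keep only states in Sat with every successor in Z. Z1 = {s0, s5, s8}; fixed.
Sat(AG r) = {s0, s5, s8}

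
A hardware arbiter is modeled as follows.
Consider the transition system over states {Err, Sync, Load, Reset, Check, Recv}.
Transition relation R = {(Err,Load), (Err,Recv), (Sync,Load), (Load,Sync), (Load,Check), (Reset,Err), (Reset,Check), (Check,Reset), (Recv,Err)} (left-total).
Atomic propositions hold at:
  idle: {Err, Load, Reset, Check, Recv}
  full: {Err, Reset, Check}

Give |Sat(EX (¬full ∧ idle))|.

2

Sat(¬full) = {Sync, Load, Recv}
Sat(¬full ∧ idle) = {Load, Recv}
Sat(EX (¬full ∧ idle)) = {s : some successor in {Load, Recv}} = {Err, Sync}
|Sat(EX (¬full ∧ idle))| = |{Err, Sync}| = 2.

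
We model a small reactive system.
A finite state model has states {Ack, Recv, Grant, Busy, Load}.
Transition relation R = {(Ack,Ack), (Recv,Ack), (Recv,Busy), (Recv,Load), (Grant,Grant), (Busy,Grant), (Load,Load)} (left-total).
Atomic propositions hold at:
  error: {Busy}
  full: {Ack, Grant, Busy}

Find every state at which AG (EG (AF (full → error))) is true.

Sat(full → error) = {Recv, Busy, Load}
AF (full → error): least fixpoint, start Z0 = {Recv, Busy, Load}, add states with every successor in Z. Already a fixed point.
Sat(AF (full → error)) = {Recv, Busy, Load}
EG (AF (full → error)): greatest fixpoint, start Z0 = {Recv, Busy, Load}, keep only states in Sat with some successor in Z. Z1 = {Recv, Load}; fixed.
Sat(EG (AF (full → error))) = {Recv, Load}
AG (EG (AF (full → error))): greatest fixpoint, start Z0 = {Recv, Load}, keep only states in Sat with every successor in Z. Z1 = {Load}; fixed.
Sat(AG (EG (AF (full → error)))) = {Load}

{Load}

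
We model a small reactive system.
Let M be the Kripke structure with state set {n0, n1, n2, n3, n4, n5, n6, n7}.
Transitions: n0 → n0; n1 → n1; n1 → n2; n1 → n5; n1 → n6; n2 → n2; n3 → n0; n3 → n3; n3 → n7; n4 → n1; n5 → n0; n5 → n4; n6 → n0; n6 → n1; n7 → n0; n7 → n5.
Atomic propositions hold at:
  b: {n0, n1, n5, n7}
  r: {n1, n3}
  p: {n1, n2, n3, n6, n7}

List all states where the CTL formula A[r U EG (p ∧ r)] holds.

Sat(p ∧ r) = {n1, n3}
EG (p ∧ r): greatest fixpoint, start Z0 = {n1, n3}, keep only states in Sat with some successor in Z. Already a fixed point.
Sat(EG (p ∧ r)) = {n1, n3}
A[r U EG (p ∧ r)]: least fixpoint, start Z0 = Sat(EG (p ∧ r)) = {n1, n3}, add states in Sat(r) with every successor in Z. Already a fixed point.
Sat(A[r U EG (p ∧ r)]) = {n1, n3}

{n1, n3}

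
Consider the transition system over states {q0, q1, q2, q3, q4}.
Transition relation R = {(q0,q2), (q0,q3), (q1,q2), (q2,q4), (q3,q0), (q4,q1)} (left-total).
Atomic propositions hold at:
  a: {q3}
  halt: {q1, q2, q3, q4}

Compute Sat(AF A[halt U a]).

A[halt U a]: least fixpoint, start Z0 = Sat(a) = {q3}, add states in Sat(halt) with every successor in Z. Already a fixed point.
Sat(A[halt U a]) = {q3}
AF A[halt U a]: least fixpoint, start Z0 = {q3}, add states with every successor in Z. Already a fixed point.
Sat(AF A[halt U a]) = {q3}

{q3}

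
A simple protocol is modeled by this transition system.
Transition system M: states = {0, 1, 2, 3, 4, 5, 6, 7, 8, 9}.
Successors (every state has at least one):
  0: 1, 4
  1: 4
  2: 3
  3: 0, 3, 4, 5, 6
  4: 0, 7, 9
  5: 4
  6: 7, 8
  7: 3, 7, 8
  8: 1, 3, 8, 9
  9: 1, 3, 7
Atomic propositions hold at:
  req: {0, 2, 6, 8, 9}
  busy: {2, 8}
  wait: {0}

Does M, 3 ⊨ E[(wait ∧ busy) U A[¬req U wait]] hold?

No

Sat(wait ∧ busy) = ∅
Sat(¬req) = {1, 3, 4, 5, 7}
A[¬req U wait]: least fixpoint, start Z0 = Sat(wait) = {0}, add states in Sat(¬req) with every successor in Z. Already a fixed point.
Sat(A[¬req U wait]) = {0}
E[(wait ∧ busy) U A[¬req U wait]]: least fixpoint, start Z0 = Sat(A[¬req U wait]) = {0}, add states in Sat(wait ∧ busy) with some successor in Z. Already a fixed point.
Sat(E[(wait ∧ busy) U A[¬req U wait]]) = {0}
3 ∉ Sat(E[(wait ∧ busy) U A[¬req U wait]]) = {0}, so the formula does not hold at 3.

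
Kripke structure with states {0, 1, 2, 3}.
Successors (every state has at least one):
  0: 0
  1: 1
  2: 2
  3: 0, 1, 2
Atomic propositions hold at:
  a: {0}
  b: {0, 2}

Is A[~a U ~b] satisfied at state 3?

Yes

Sat(~a) = {1, 2, 3}
Sat(~b) = {1, 3}
A[~a U ~b]: least fixpoint, start Z0 = Sat(~b) = {1, 3}, add states in Sat(~a) with every successor in Z. Already a fixed point.
Sat(A[~a U ~b]) = {1, 3}
3 ∈ Sat(A[~a U ~b]) = {1, 3}, so the formula holds at 3.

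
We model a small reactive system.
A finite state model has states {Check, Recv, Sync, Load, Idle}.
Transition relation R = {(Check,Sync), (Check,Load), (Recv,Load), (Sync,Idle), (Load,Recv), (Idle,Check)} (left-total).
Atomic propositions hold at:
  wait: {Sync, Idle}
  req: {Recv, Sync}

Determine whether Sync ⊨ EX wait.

Sat(EX wait) = {s : some successor in {Sync, Idle}} = {Check, Sync}
Sync ∈ Sat(EX wait) = {Check, Sync}, so the formula holds at Sync.

Yes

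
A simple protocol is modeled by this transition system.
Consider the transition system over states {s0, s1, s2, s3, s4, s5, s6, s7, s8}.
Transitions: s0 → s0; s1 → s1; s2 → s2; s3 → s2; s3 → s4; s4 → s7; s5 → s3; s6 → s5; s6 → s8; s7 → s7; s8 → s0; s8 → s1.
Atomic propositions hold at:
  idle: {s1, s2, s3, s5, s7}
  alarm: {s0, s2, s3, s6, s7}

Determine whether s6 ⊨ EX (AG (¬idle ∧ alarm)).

Sat(¬idle) = {s0, s4, s6, s8}
Sat(¬idle ∧ alarm) = {s0, s6}
AG (¬idle ∧ alarm): greatest fixpoint, start Z0 = {s0, s6}, keep only states in Sat with every successor in Z. Z1 = {s0}; fixed.
Sat(AG (¬idle ∧ alarm)) = {s0}
Sat(EX (AG (¬idle ∧ alarm))) = {s : some successor in {s0}} = {s0, s8}
s6 ∉ Sat(EX (AG (¬idle ∧ alarm))) = {s0, s8}, so the formula does not hold at s6.

No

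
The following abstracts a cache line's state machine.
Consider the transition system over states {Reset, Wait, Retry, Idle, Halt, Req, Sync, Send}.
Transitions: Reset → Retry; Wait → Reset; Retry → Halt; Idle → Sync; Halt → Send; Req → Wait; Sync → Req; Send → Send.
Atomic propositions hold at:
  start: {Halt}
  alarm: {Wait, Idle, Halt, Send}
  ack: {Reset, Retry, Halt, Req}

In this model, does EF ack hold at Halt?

EF ack: least fixpoint, start Z0 = {Reset, Retry, Halt, Req}, add states with some successor in Z. Z1 = {Reset, Wait, Retry, Halt, Req, Sync}; Z2 = {Reset, Wait, Retry, Idle, Halt, Req, Sync}; fixed.
Sat(EF ack) = {Reset, Wait, Retry, Idle, Halt, Req, Sync}
Halt ∈ Sat(EF ack) = {Reset, Wait, Retry, Idle, Halt, Req, Sync}, so the formula holds at Halt.

Yes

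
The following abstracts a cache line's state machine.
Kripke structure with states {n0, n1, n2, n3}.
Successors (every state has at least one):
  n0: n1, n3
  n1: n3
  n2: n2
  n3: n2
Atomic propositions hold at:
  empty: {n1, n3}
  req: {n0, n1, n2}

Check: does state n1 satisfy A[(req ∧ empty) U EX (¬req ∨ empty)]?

Yes

Sat(req ∧ empty) = {n1}
Sat(¬req) = {n3}
Sat(¬req ∨ empty) = {n1, n3}
Sat(EX (¬req ∨ empty)) = {s : some successor in {n1, n3}} = {n0, n1}
A[(req ∧ empty) U EX (¬req ∨ empty)]: least fixpoint, start Z0 = Sat(EX (¬req ∨ empty)) = {n0, n1}, add states in Sat(req ∧ empty) with every successor in Z. Already a fixed point.
Sat(A[(req ∧ empty) U EX (¬req ∨ empty)]) = {n0, n1}
n1 ∈ Sat(A[(req ∧ empty) U EX (¬req ∨ empty)]) = {n0, n1}, so the formula holds at n1.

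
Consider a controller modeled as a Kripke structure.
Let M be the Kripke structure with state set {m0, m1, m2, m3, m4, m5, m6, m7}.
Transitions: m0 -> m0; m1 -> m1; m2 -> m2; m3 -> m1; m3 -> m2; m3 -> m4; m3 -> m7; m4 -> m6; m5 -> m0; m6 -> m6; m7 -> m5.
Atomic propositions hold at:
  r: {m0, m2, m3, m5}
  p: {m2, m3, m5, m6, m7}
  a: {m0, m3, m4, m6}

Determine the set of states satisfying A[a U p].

{m2, m3, m4, m5, m6, m7}

A[a U p]: least fixpoint, start Z0 = Sat(p) = {m2, m3, m5, m6, m7}, add states in Sat(a) with every successor in Z. Z1 = {m2, m3, m4, m5, m6, m7}; fixed.
Sat(A[a U p]) = {m2, m3, m4, m5, m6, m7}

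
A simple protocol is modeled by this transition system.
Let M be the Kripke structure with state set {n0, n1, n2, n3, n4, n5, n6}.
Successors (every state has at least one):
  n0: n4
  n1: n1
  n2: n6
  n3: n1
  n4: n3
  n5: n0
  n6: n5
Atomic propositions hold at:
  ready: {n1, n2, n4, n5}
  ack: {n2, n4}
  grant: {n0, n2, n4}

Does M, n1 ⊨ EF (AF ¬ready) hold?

No

Sat(¬ready) = {n0, n3, n6}
AF ¬ready: least fixpoint, start Z0 = {n0, n3, n6}, add states with every successor in Z. Z1 = {n0, n2, n3, n4, n5, n6}; fixed.
Sat(AF ¬ready) = {n0, n2, n3, n4, n5, n6}
EF (AF ¬ready): least fixpoint, start Z0 = {n0, n2, n3, n4, n5, n6}, add states with some successor in Z. Already a fixed point.
Sat(EF (AF ¬ready)) = {n0, n2, n3, n4, n5, n6}
n1 ∉ Sat(EF (AF ¬ready)) = {n0, n2, n3, n4, n5, n6}, so the formula does not hold at n1.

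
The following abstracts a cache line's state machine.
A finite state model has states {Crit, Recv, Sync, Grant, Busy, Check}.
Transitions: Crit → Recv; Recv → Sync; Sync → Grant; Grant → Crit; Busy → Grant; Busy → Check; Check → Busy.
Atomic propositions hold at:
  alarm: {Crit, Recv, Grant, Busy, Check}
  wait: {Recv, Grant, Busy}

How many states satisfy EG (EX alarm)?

Sat(EX alarm) = {s : some successor in {Crit, Recv, Grant, Busy, Check}} = {Crit, Sync, Grant, Busy, Check}
EG (EX alarm): greatest fixpoint, start Z0 = {Crit, Sync, Grant, Busy, Check}, keep only states in Sat with some successor in Z. Z1 = {Sync, Grant, Busy, Check}; Z2 = {Sync, Busy, Check}; Z3 = {Busy, Check}; fixed.
Sat(EG (EX alarm)) = {Busy, Check}
|Sat(EG (EX alarm))| = |{Busy, Check}| = 2.

2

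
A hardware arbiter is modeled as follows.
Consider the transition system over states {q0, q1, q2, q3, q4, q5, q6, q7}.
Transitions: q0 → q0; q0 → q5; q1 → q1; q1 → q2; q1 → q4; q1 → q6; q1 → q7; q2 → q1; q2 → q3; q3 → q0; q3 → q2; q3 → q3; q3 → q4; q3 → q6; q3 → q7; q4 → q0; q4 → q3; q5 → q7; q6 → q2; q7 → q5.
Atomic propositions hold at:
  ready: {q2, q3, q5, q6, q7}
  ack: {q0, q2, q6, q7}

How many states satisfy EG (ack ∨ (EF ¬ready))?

Sat(¬ready) = {q0, q1, q4}
EF ¬ready: least fixpoint, start Z0 = {q0, q1, q4}, add states with some successor in Z. Z1 = {q0, q1, q2, q3, q4}; Z2 = {q0, q1, q2, q3, q4, q6}; fixed.
Sat(EF ¬ready) = {q0, q1, q2, q3, q4, q6}
Sat(ack ∨ (EF ¬ready)) = {q0, q1, q2, q3, q4, q6, q7}
EG (ack ∨ (EF ¬ready)): greatest fixpoint, start Z0 = {q0, q1, q2, q3, q4, q6, q7}, keep only states in Sat with some successor in Z. Z1 = {q0, q1, q2, q3, q4, q6}; fixed.
Sat(EG (ack ∨ (EF ¬ready))) = {q0, q1, q2, q3, q4, q6}
|Sat(EG (ack ∨ (EF ¬ready)))| = |{q0, q1, q2, q3, q4, q6}| = 6.

6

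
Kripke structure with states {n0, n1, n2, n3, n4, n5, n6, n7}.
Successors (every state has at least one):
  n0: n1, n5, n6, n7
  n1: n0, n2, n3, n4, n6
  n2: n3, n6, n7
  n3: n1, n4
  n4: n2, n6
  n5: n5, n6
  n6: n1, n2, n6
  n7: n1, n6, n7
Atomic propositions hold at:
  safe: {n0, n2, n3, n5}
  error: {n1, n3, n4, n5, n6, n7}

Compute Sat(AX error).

{n0, n2, n3, n5, n7}

Sat(AX error) = {s : every successor in {n1, n3, n4, n5, n6, n7}} = {n0, n2, n3, n5, n7}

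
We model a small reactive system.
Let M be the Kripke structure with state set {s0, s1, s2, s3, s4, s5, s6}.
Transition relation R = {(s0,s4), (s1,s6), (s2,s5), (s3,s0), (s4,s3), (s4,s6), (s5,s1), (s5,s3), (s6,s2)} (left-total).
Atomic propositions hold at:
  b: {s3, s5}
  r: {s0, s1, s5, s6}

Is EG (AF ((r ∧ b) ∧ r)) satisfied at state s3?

No

Sat(r ∧ b) = {s5}
Sat((r ∧ b) ∧ r) = {s5}
AF ((r ∧ b) ∧ r): least fixpoint, start Z0 = {s5}, add states with every successor in Z. Z1 = {s2, s5}; Z2 = {s2, s5, s6}; Z3 = {s1, s2, s5, s6}; fixed.
Sat(AF ((r ∧ b) ∧ r)) = {s1, s2, s5, s6}
EG (AF ((r ∧ b) ∧ r)): greatest fixpoint, start Z0 = {s1, s2, s5, s6}, keep only states in Sat with some successor in Z. Already a fixed point.
Sat(EG (AF ((r ∧ b) ∧ r))) = {s1, s2, s5, s6}
s3 ∉ Sat(EG (AF ((r ∧ b) ∧ r))) = {s1, s2, s5, s6}, so the formula does not hold at s3.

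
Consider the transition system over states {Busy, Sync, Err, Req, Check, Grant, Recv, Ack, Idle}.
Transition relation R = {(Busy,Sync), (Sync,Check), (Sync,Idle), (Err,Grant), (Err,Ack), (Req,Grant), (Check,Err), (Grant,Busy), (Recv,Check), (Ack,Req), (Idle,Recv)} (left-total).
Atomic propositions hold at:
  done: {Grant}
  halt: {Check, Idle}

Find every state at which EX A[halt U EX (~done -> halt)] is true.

Sat(~done) = {Busy, Sync, Err, Req, Check, Recv, Ack, Idle}
Sat(~done -> halt) = {Check, Grant, Idle}
Sat(EX (~done -> halt)) = {s : some successor in {Check, Grant, Idle}} = {Sync, Err, Req, Recv}
A[halt U EX (~done -> halt)]: least fixpoint, start Z0 = Sat(EX (~done -> halt)) = {Sync, Err, Req, Recv}, add states in Sat(halt) with every successor in Z. Z1 = {Sync, Err, Req, Check, Recv, Idle}; fixed.
Sat(A[halt U EX (~done -> halt)]) = {Sync, Err, Req, Check, Recv, Idle}
Sat(EX A[halt U EX (~done -> halt)]) = {s : some successor in {Sync, Err, Req, Check, Recv, Idle}} = {Busy, Sync, Check, Recv, Ack, Idle}

{Busy, Sync, Check, Recv, Ack, Idle}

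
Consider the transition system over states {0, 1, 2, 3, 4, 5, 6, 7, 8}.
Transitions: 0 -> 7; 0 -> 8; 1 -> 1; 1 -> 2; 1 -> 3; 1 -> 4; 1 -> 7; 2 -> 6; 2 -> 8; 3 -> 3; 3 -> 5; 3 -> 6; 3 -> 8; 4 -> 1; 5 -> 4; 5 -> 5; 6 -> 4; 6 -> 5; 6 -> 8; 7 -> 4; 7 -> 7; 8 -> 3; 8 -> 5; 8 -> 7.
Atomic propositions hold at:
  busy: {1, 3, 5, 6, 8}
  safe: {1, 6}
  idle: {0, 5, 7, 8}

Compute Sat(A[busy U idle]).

A[busy U idle]: least fixpoint, start Z0 = Sat(idle) = {0, 5, 7, 8}, add states in Sat(busy) with every successor in Z. Already a fixed point.
Sat(A[busy U idle]) = {0, 5, 7, 8}

{0, 5, 7, 8}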